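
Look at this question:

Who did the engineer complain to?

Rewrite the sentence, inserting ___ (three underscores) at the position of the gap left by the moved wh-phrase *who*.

Who did the engineer complain to ___?

Pre-movement form: The engineer did complain to who.
The filler 'who' is interpreted as the object of the preposition 'to'. The gap is right after 'to'.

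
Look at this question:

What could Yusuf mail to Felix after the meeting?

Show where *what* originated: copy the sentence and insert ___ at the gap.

What could Yusuf mail ___ to Felix after the meeting?

In situ: Yusuf could mail what to Felix after the meeting.
'what' functions as the direct object of 'mail'. The gap is right after 'mail'.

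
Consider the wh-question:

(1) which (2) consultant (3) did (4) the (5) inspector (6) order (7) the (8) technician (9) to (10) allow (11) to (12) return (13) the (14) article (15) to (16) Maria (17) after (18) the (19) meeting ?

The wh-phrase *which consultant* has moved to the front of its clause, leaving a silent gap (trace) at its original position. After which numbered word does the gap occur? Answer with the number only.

Pre-movement form: The inspector did order the technician to allow which consultant to return the article to Maria after the meeting.
The filler 'which consultant' is interpreted as the direct object of 'allow'. Wh-movement fronts it, leaving a gap right after 'allow':
Which consultant did the inspector order the technician to allow ___ to return the article to Maria after the meeting?
'allow' is word 10.

10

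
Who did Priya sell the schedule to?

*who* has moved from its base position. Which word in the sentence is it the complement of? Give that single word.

In situ: Priya did sell the schedule to who.
The filler 'who' is interpreted as the object of the preposition 'to' (recipient of 'sell'). Wh-movement fronts it, leaving a gap right after 'to':
Who did Priya sell the schedule to ___?

to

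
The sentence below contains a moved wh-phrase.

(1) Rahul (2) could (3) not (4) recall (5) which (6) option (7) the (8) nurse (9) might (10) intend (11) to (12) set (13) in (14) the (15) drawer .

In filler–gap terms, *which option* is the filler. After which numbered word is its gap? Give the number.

12

Before movement: The nurse might intend to set which option in the drawer.
'which option' is the direct object of 'set'. Wh-movement fronts it, leaving a gap right after 'set':
Rahul could not recall which option the nurse might intend to set ___ in the drawer.
'set' is word 12.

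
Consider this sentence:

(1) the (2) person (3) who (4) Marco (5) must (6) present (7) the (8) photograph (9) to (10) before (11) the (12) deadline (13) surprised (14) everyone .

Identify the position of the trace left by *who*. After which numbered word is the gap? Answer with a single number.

'who' is the object of the preposition 'to' (recipient of 'present'). Fronting leaves a gap immediately after 'to':
The person who Marco must present the photograph to ___ before the deadline surprised everyone.
'to' is word 9.

9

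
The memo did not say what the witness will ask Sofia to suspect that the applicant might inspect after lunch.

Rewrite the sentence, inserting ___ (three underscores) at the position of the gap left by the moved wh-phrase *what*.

The memo did not say what the witness will ask Sofia to suspect that the applicant might inspect ___ after lunch.

In situ: The witness will ask Sofia to suspect that the applicant might inspect what after lunch.
'what' functions as the direct object of 'inspect'. The gap is right after 'inspect'.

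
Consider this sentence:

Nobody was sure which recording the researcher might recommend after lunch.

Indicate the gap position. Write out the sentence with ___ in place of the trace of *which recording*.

Nobody was sure which recording the researcher might recommend ___ after lunch.

In situ: The researcher might recommend which recording after lunch.
'which recording' functions as the direct object of 'recommend'. The gap is right after 'recommend'.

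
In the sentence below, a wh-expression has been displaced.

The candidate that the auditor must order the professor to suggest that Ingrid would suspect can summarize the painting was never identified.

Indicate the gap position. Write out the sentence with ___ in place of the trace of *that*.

'that' functions as the subject of the clause embedded under 'suspect'. The gap is right after 'suspect'.

The candidate that the auditor must order the professor to suggest that Ingrid would suspect ___ can summarize the painting was never identified.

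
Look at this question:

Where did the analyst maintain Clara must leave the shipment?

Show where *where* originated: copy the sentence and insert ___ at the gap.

In situ: The analyst did maintain Clara must leave the shipment where.
'where' is the locative complement of 'leave'. The gap is right after 'shipment'.

Where did the analyst maintain Clara must leave the shipment ___?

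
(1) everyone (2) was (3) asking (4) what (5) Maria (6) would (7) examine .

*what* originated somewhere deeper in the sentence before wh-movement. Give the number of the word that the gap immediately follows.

Before movement: Maria would examine what.
'what' functions as the direct object of 'examine'. Fronting leaves a gap immediately after 'examine':
Everyone was asking what Maria would examine ___.
'examine' is word 7.

7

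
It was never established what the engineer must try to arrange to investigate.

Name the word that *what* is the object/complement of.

investigate

Before movement: The engineer must try to arrange to investigate what.
'what' functions as the direct object of 'investigate'. It moves to the left edge, and the trace sits right after 'investigate':
It was never established what the engineer must try to arrange to investigate ___.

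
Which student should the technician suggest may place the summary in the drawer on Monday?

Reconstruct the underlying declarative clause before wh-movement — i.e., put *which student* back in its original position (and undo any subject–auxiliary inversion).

'which student' is the subject of the clause embedded under 'suggest'. Fronting leaves a gap immediately after 'suggest':
Which student should the technician suggest ___ may place the summary in the drawer on Monday?

The technician should suggest which student may place the summary in the drawer on Monday.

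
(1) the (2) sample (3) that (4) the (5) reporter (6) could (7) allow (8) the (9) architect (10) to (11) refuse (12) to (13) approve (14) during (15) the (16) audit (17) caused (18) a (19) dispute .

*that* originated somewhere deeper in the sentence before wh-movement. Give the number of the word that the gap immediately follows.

13

'that' functions as the direct object of 'approve'. Fronting leaves a gap immediately after 'approve':
The sample that the reporter could allow the architect to refuse to approve ___ during the audit caused a dispute.
'approve' is word 13.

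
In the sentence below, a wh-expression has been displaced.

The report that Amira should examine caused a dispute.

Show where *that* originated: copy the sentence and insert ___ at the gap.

The report that Amira should examine ___ caused a dispute.

'that' functions as the direct object of 'examine'. The gap is right after 'examine'.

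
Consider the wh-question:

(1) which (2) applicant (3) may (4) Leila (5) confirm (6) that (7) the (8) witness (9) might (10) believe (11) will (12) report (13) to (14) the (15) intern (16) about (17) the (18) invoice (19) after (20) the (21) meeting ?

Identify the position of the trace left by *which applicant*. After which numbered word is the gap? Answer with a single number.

10

In situ: Leila may confirm that the witness might believe which applicant will report to the intern about the invoice after the meeting.
'which applicant' functions as the subject of the clause embedded under 'believe'. Fronting leaves a gap immediately after 'believe':
Which applicant may Leila confirm that the witness might believe ___ will report to the intern about the invoice after the meeting?
'believe' is word 10.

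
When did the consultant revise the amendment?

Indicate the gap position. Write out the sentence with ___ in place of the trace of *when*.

In situ: The consultant did revise the amendment when.
The filler 'when' is interpreted as the temporal adjunct. The gap is right after 'amendment'.

When did the consultant revise the amendment ___?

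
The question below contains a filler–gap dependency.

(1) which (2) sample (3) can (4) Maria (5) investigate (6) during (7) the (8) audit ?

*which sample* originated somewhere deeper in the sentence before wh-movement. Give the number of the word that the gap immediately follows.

5

In situ: Maria can investigate which sample during the audit.
'which sample' is the direct object of 'investigate'. Wh-movement fronts it, leaving a gap right after 'investigate':
Which sample can Maria investigate ___ during the audit?
'investigate' is word 5.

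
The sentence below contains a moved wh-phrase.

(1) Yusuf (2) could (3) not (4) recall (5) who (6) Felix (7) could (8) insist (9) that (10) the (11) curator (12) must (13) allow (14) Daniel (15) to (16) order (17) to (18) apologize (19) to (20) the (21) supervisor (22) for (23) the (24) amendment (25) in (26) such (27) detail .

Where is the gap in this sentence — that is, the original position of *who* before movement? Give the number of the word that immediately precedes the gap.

Pre-movement form: Felix could insist that the curator must allow Daniel to order who to apologize to the supervisor for the amendment in such detail.
'who' functions as the direct object of 'order'. Wh-movement fronts it, leaving a gap right after 'order':
Yusuf could not recall who Felix could insist that the curator must allow Daniel to order ___ to apologize to the supervisor for the amendment in such detail.
'order' is word 16.

16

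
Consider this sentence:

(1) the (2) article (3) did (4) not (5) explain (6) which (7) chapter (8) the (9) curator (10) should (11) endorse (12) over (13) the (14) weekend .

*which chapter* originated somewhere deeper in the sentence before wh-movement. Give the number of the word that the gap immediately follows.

In situ: The curator should endorse which chapter over the weekend.
'which chapter' functions as the direct object of 'endorse'. It moves to the left edge, and the trace sits right after 'endorse':
The article did not explain which chapter the curator should endorse ___ over the weekend.
'endorse' is word 11.

11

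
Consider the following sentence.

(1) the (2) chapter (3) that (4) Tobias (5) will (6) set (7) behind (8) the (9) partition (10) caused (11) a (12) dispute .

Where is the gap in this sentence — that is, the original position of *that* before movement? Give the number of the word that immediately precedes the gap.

6

The filler 'that' is interpreted as the direct object of 'set'. Wh-movement fronts it, leaving a gap right after 'set':
The chapter that Tobias will set ___ behind the partition caused a dispute.
'set' is word 6.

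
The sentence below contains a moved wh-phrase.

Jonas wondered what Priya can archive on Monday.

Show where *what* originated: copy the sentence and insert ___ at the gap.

Jonas wondered what Priya can archive ___ on Monday.

Underlying clause: Priya can archive what on Monday.
'what' functions as the direct object of 'archive'. The gap is right after 'archive'.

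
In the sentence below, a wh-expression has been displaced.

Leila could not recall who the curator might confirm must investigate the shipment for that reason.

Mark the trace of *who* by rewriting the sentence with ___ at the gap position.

Pre-movement form: The curator might confirm who must investigate the shipment for that reason.
'who' is the subject of the clause embedded under 'confirm'. The gap is right after 'confirm'.

Leila could not recall who the curator might confirm ___ must investigate the shipment for that reason.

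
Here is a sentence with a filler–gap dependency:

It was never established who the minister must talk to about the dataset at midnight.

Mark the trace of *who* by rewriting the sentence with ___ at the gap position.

It was never established who the minister must talk to ___ about the dataset at midnight.

Pre-movement form: The minister must talk to who about the dataset at midnight.
The filler 'who' is interpreted as the object of the preposition 'to'. The gap is right after 'to'.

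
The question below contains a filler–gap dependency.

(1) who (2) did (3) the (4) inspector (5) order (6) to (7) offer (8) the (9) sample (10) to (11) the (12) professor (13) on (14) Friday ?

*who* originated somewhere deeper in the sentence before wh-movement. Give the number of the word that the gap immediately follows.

Pre-movement form: The inspector did order who to offer the sample to the professor on Friday.
'who' is the direct object of 'order'. Fronting leaves a gap immediately after 'order':
Who did the inspector order ___ to offer the sample to the professor on Friday?
'order' is word 5.

5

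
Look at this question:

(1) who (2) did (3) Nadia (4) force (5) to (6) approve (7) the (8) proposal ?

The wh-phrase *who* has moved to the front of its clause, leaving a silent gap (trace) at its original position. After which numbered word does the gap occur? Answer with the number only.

4

Underlying clause: Nadia did force who to approve the proposal.
'who' functions as the direct object of 'force'. Fronting leaves a gap immediately after 'force':
Who did Nadia force ___ to approve the proposal?
'force' is word 4.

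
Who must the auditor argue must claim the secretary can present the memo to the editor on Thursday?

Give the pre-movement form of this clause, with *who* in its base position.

The auditor must argue who must claim the secretary can present the memo to the editor on Thursday.

The filler 'who' is interpreted as the subject of the clause embedded under 'argue'. Wh-movement fronts it, leaving a gap right after 'argue':
Who must the auditor argue ___ must claim the secretary can present the memo to the editor on Thursday?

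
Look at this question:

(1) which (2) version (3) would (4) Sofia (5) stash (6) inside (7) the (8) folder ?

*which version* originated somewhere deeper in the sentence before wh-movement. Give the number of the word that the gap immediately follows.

5

Pre-movement form: Sofia would stash which version inside the folder.
'which version' is the direct object of 'stash'. It moves to the left edge, and the trace sits right after 'stash':
Which version would Sofia stash ___ inside the folder?
'stash' is word 5.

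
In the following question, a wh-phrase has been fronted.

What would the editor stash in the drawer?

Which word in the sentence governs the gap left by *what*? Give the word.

stash

Before movement: The editor would stash what in the drawer.
The filler 'what' is interpreted as the direct object of 'stash'. Fronting leaves a gap immediately after 'stash':
What would the editor stash ___ in the drawer?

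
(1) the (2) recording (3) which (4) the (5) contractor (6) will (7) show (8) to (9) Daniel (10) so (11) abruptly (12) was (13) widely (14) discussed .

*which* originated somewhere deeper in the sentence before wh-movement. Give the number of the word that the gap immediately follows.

'which' functions as the direct object of 'show'. Fronting leaves a gap immediately after 'show':
The recording which the contractor will show ___ to Daniel so abruptly was widely discussed.
'show' is word 7.

7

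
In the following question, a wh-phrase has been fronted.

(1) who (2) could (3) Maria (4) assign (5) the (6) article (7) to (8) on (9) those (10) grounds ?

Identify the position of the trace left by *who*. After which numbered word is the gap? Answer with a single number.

7

Before movement: Maria could assign the article to who on those grounds.
'who' is the object of the preposition 'to' (recipient of 'assign'). It moves to the left edge, and the trace sits right after 'to':
Who could Maria assign the article to ___ on those grounds?
'to' is word 7.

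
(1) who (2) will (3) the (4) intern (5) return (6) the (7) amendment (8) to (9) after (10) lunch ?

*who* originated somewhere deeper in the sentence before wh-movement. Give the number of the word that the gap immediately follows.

8

Before movement: The intern will return the amendment to who after lunch.
The filler 'who' is interpreted as the object of the preposition 'to' (recipient of 'return'). Fronting leaves a gap immediately after 'to':
Who will the intern return the amendment to ___ after lunch?
'to' is word 8.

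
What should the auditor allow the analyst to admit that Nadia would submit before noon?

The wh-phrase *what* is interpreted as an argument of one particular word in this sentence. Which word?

submit

Underlying clause: The auditor should allow the analyst to admit that Nadia would submit what before noon.
'what' functions as the direct object of 'submit'. Fronting leaves a gap immediately after 'submit':
What should the auditor allow the analyst to admit that Nadia would submit ___ before noon?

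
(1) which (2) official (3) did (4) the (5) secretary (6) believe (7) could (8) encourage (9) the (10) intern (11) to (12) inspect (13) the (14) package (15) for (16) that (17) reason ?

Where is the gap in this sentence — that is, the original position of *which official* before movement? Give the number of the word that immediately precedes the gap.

In situ: The secretary did believe which official could encourage the intern to inspect the package for that reason.
The filler 'which official' is interpreted as the subject of the clause embedded under 'believe'. Wh-movement fronts it, leaving a gap right after 'believe':
Which official did the secretary believe ___ could encourage the intern to inspect the package for that reason?
'believe' is word 6.

6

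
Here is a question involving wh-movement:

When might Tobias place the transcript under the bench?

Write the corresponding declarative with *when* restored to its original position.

The filler 'when' is interpreted as the temporal adjunct. Fronting leaves a gap immediately after 'bench':
When might Tobias place the transcript under the bench ___?

Tobias might place the transcript under the bench when.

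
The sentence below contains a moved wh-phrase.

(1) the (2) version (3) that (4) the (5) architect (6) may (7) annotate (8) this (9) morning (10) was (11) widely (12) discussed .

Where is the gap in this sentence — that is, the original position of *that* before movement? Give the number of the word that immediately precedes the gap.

7

The filler 'that' is interpreted as the direct object of 'annotate'. Wh-movement fronts it, leaving a gap right after 'annotate':
The version that the architect may annotate ___ this morning was widely discussed.
'annotate' is word 7.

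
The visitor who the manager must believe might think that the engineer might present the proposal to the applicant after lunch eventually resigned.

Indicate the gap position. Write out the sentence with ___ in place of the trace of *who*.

'who' is the subject of the clause embedded under 'believe'. The gap is right after 'believe'.

The visitor who the manager must believe ___ might think that the engineer might present the proposal to the applicant after lunch eventually resigned.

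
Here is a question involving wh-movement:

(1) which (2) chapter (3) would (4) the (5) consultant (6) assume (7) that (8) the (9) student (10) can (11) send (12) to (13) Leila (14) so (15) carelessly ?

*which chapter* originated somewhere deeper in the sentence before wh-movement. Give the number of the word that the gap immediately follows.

Underlying clause: The consultant would assume that the student can send which chapter to Leila so carelessly.
The filler 'which chapter' is interpreted as the direct object of 'send'. Wh-movement fronts it, leaving a gap right after 'send':
Which chapter would the consultant assume that the student can send ___ to Leila so carelessly?
'send' is word 11.

11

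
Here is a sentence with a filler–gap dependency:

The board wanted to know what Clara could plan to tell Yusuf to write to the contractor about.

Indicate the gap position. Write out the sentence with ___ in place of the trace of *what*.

The board wanted to know what Clara could plan to tell Yusuf to write to the contractor about ___.

Underlying clause: Clara could plan to tell Yusuf to write to the contractor about what.
The filler 'what' is interpreted as the object of the preposition 'about'. The gap is right after 'about'.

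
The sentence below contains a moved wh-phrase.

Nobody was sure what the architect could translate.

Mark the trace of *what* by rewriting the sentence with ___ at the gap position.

Pre-movement form: The architect could translate what.
'what' functions as the direct object of 'translate'. The gap is right after 'translate'.

Nobody was sure what the architect could translate ___.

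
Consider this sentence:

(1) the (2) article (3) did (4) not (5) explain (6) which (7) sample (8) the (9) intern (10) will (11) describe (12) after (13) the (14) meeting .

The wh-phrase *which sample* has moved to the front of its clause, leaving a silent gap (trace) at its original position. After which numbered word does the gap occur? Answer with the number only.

11

Underlying clause: The intern will describe which sample after the meeting.
'which sample' is the direct object of 'describe'. Wh-movement fronts it, leaving a gap right after 'describe':
The article did not explain which sample the intern will describe ___ after the meeting.
'describe' is word 11.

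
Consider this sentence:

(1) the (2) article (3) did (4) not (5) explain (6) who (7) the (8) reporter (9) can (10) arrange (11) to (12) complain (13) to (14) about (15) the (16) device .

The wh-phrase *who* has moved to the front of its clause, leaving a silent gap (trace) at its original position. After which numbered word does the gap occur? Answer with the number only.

Before movement: The reporter can arrange to complain to who about the device.
'who' functions as the object of the preposition 'to'. Wh-movement fronts it, leaving a gap right after 'to':
The article did not explain who the reporter can arrange to complain to ___ about the device.
'to' is word 13.

13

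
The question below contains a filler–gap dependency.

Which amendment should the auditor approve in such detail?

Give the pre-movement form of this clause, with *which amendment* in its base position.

'which amendment' functions as the direct object of 'approve'. Wh-movement fronts it, leaving a gap right after 'approve':
Which amendment should the auditor approve ___ in such detail?

The auditor should approve which amendment in such detail.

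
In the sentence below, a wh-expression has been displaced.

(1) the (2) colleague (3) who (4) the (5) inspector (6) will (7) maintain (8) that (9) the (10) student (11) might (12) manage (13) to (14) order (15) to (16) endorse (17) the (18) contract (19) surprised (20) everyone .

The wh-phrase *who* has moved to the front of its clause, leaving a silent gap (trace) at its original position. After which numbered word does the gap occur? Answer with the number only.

'who' functions as the direct object of 'order'. Fronting leaves a gap immediately after 'order':
The colleague who the inspector will maintain that the student might manage to order ___ to endorse the contract surprised everyone.
'order' is word 14.

14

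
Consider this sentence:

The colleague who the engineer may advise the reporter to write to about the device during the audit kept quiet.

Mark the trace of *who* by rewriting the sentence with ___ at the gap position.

The filler 'who' is interpreted as the object of the preposition 'to'. The gap is right after 'to'.

The colleague who the engineer may advise the reporter to write to ___ about the device during the audit kept quiet.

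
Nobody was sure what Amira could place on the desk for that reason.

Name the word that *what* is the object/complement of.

Before movement: Amira could place what on the desk for that reason.
'what' functions as the direct object of 'place'. Fronting leaves a gap immediately after 'place':
Nobody was sure what Amira could place ___ on the desk for that reason.

place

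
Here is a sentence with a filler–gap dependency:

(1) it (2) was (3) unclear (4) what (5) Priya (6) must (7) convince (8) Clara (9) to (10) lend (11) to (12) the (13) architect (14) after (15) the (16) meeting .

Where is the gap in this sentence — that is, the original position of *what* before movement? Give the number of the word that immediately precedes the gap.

In situ: Priya must convince Clara to lend what to the architect after the meeting.
'what' functions as the direct object of 'lend'. Wh-movement fronts it, leaving a gap right after 'lend':
It was unclear what Priya must convince Clara to lend ___ to the architect after the meeting.
'lend' is word 10.

10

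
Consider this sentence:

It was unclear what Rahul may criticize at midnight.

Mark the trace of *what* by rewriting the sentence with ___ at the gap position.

In situ: Rahul may criticize what at midnight.
'what' is the direct object of 'criticize'. The gap is right after 'criticize'.

It was unclear what Rahul may criticize ___ at midnight.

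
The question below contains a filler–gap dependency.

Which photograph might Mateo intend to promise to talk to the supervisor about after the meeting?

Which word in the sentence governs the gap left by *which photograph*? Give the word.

Pre-movement form: Mateo might intend to promise to talk to the supervisor about which photograph after the meeting.
'which photograph' functions as the object of the preposition 'about'. Fronting leaves a gap immediately after 'about':
Which photograph might Mateo intend to promise to talk to the supervisor about ___ after the meeting?

about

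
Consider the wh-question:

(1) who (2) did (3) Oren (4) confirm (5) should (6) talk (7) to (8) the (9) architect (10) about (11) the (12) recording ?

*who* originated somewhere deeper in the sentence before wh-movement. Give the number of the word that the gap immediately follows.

4

Before movement: Oren did confirm who should talk to the architect about the recording.
'who' functions as the subject of the clause embedded under 'confirm'. It moves to the left edge, and the trace sits right after 'confirm':
Who did Oren confirm ___ should talk to the architect about the recording?
'confirm' is word 4.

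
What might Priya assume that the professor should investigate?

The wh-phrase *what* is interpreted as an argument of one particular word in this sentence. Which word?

investigate

In situ: Priya might assume that the professor should investigate what.
The filler 'what' is interpreted as the direct object of 'investigate'. It moves to the left edge, and the trace sits right after 'investigate':
What might Priya assume that the professor should investigate ___?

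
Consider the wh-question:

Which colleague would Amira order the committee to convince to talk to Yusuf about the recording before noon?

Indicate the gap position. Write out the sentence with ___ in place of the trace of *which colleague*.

Which colleague would Amira order the committee to convince ___ to talk to Yusuf about the recording before noon?

In situ: Amira would order the committee to convince which colleague to talk to Yusuf about the recording before noon.
The filler 'which colleague' is interpreted as the direct object of 'convince'. The gap is right after 'convince'.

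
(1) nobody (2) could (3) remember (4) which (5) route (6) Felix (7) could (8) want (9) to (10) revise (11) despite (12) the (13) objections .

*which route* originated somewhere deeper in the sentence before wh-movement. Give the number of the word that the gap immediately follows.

Pre-movement form: Felix could want to revise which route despite the objections.
'which route' functions as the direct object of 'revise'. Wh-movement fronts it, leaving a gap right after 'revise':
Nobody could remember which route Felix could want to revise ___ despite the objections.
'revise' is word 10.

10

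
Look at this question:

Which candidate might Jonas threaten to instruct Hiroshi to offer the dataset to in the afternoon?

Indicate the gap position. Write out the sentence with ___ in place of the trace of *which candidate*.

Underlying clause: Jonas might threaten to instruct Hiroshi to offer the dataset to which candidate in the afternoon.
'which candidate' functions as the object of the preposition 'to' (recipient of 'offer'). The gap is right after 'to'.

Which candidate might Jonas threaten to instruct Hiroshi to offer the dataset to ___ in the afternoon?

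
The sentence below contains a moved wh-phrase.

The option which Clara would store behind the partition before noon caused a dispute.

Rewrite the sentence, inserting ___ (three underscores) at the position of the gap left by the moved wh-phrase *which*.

The option which Clara would store ___ behind the partition before noon caused a dispute.

'which' functions as the direct object of 'store'. The gap is right after 'store'.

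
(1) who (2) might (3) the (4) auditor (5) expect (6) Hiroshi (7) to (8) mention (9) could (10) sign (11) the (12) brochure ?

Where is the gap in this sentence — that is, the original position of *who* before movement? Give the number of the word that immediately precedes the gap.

8

Underlying clause: The auditor might expect Hiroshi to mention who could sign the brochure.
The filler 'who' is interpreted as the subject of the clause embedded under 'mention'. Wh-movement fronts it, leaving a gap right after 'mention':
Who might the auditor expect Hiroshi to mention ___ could sign the brochure?
'mention' is word 8.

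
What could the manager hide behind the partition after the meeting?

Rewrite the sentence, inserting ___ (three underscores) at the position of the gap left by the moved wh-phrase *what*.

What could the manager hide ___ behind the partition after the meeting?

Underlying clause: The manager could hide what behind the partition after the meeting.
'what' is the direct object of 'hide'. The gap is right after 'hide'.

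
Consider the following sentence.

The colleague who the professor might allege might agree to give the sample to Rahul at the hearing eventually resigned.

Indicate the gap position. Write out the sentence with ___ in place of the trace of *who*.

The colleague who the professor might allege ___ might agree to give the sample to Rahul at the hearing eventually resigned.

'who' functions as the subject of the clause embedded under 'allege'. The gap is right after 'allege'.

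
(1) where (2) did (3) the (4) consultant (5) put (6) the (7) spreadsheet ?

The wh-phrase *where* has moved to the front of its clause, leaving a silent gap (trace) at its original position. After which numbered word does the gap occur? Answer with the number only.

In situ: The consultant did put the spreadsheet where.
'where' is the locative complement of 'put'. It moves to the left edge, and the trace sits right after 'spreadsheet':
Where did the consultant put the spreadsheet ___?
'spreadsheet' is word 7.

7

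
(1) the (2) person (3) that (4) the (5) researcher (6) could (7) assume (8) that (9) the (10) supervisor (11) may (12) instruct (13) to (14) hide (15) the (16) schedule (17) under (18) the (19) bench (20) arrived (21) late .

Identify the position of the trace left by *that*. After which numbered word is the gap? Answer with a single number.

'that' is the direct object of 'instruct'. It moves to the left edge, and the trace sits right after 'instruct':
The person that the researcher could assume that the supervisor may instruct ___ to hide the schedule under the bench arrived late.
'instruct' is word 12.

12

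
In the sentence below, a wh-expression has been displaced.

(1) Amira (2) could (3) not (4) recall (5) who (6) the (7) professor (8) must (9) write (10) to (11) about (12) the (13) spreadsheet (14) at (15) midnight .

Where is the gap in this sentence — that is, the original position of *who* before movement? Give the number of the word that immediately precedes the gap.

10

Before movement: The professor must write to who about the spreadsheet at midnight.
The filler 'who' is interpreted as the object of the preposition 'to'. Fronting leaves a gap immediately after 'to':
Amira could not recall who the professor must write to ___ about the spreadsheet at midnight.
'to' is word 10.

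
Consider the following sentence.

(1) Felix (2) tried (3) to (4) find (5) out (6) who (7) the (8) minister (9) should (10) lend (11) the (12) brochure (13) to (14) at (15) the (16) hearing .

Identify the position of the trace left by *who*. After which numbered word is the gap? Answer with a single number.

Pre-movement form: The minister should lend the brochure to who at the hearing.
'who' is the object of the preposition 'to' (recipient of 'lend'). Fronting leaves a gap immediately after 'to':
Felix tried to find out who the minister should lend the brochure to ___ at the hearing.
'to' is word 13.

13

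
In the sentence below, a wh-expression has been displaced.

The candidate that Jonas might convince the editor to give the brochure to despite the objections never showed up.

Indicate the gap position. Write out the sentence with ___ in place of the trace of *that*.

The filler 'that' is interpreted as the object of the preposition 'to' (recipient of 'give'). The gap is right after 'to'.

The candidate that Jonas might convince the editor to give the brochure to ___ despite the objections never showed up.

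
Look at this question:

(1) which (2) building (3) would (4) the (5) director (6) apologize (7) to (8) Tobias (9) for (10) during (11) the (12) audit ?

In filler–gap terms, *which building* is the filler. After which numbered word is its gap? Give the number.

In situ: The director would apologize to Tobias for which building during the audit.
The filler 'which building' is interpreted as the object of the preposition 'for'. Wh-movement fronts it, leaving a gap right after 'for':
Which building would the director apologize to Tobias for ___ during the audit?
'for' is word 9.

9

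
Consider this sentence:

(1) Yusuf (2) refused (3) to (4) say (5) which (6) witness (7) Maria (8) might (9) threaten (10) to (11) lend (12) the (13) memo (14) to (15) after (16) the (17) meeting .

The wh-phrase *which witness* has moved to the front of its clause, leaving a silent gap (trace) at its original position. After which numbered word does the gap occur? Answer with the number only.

Pre-movement form: Maria might threaten to lend the memo to which witness after the meeting.
The filler 'which witness' is interpreted as the object of the preposition 'to' (recipient of 'lend'). It moves to the left edge, and the trace sits right after 'to':
Yusuf refused to say which witness Maria might threaten to lend the memo to ___ after the meeting.
'to' is word 14.

14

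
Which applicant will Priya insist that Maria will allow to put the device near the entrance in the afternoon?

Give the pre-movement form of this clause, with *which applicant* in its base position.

The filler 'which applicant' is interpreted as the direct object of 'allow'. It moves to the left edge, and the trace sits right after 'allow':
Which applicant will Priya insist that Maria will allow ___ to put the device near the entrance in the afternoon?

Priya will insist that Maria will allow which applicant to put the device near the entrance in the afternoon.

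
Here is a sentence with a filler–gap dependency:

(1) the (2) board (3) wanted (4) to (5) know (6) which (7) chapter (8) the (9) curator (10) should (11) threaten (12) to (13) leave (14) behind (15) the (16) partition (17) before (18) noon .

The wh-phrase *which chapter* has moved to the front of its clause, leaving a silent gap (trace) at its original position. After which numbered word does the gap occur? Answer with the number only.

Before movement: The curator should threaten to leave which chapter behind the partition before noon.
The filler 'which chapter' is interpreted as the direct object of 'leave'. It moves to the left edge, and the trace sits right after 'leave':
The board wanted to know which chapter the curator should threaten to leave ___ behind the partition before noon.
'leave' is word 13.

13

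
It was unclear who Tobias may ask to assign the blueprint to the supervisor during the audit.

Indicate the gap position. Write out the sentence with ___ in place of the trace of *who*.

Underlying clause: Tobias may ask who to assign the blueprint to the supervisor during the audit.
The filler 'who' is interpreted as the direct object of 'ask'. The gap is right after 'ask'.

It was unclear who Tobias may ask ___ to assign the blueprint to the supervisor during the audit.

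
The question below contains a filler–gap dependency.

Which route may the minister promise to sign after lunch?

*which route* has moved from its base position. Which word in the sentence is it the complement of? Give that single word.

sign

Pre-movement form: The minister may promise to sign which route after lunch.
The filler 'which route' is interpreted as the direct object of 'sign'. Wh-movement fronts it, leaving a gap right after 'sign':
Which route may the minister promise to sign ___ after lunch?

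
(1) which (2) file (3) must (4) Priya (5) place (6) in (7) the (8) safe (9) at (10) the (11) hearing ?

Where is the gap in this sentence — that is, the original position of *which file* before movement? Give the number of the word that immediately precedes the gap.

Before movement: Priya must place which file in the safe at the hearing.
'which file' functions as the direct object of 'place'. It moves to the left edge, and the trace sits right after 'place':
Which file must Priya place ___ in the safe at the hearing?
'place' is word 5.

5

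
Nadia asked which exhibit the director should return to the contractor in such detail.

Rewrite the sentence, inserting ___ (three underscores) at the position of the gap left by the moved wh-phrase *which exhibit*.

Pre-movement form: The director should return which exhibit to the contractor in such detail.
'which exhibit' functions as the direct object of 'return'. The gap is right after 'return'.

Nadia asked which exhibit the director should return ___ to the contractor in such detail.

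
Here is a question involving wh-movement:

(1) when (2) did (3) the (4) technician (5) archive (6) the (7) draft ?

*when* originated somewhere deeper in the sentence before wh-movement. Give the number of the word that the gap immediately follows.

7

In situ: The technician did archive the draft when.
'when' is the temporal adjunct. Wh-movement fronts it, leaving a gap right after 'draft':
When did the technician archive the draft ___?
'draft' is word 7.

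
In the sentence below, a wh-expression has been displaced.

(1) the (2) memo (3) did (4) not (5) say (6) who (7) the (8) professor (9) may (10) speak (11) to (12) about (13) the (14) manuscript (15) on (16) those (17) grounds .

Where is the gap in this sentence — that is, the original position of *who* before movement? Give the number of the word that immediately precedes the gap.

Underlying clause: The professor may speak to who about the manuscript on those grounds.
'who' functions as the object of the preposition 'to'. Fronting leaves a gap immediately after 'to':
The memo did not say who the professor may speak to ___ about the manuscript on those grounds.
'to' is word 11.

11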